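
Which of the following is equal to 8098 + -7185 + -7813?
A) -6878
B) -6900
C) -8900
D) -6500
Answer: B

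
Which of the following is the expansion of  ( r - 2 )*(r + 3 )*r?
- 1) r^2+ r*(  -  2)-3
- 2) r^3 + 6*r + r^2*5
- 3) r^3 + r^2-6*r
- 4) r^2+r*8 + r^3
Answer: 3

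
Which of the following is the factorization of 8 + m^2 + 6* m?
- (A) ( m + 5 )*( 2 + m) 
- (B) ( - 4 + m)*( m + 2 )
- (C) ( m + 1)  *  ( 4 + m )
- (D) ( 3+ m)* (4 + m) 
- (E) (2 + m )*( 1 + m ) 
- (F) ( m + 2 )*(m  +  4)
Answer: F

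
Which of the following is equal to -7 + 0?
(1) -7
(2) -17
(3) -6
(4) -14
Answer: 1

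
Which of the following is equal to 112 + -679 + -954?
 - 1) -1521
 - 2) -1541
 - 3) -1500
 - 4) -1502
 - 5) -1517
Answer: 1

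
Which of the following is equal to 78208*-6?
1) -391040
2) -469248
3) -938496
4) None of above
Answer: 2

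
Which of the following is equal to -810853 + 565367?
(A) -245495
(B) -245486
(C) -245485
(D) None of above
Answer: B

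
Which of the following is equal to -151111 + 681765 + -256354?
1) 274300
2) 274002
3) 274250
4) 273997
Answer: 1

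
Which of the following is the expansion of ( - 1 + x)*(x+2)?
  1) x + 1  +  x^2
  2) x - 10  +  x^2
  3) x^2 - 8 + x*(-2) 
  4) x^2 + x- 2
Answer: 4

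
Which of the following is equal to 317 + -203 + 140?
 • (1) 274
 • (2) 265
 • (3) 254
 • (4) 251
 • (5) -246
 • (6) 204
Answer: 3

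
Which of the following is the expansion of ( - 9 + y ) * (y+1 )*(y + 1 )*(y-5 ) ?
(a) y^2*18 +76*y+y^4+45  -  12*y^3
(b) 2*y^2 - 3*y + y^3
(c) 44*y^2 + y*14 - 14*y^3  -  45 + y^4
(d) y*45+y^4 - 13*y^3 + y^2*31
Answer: a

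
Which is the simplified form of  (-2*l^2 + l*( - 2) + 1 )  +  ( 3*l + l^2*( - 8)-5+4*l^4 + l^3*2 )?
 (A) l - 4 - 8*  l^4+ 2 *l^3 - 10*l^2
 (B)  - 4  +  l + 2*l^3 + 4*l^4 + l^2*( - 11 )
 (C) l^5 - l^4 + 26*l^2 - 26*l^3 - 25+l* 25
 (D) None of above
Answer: D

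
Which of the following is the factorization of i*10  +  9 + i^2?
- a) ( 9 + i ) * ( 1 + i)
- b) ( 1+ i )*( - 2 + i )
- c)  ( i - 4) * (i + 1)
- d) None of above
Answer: a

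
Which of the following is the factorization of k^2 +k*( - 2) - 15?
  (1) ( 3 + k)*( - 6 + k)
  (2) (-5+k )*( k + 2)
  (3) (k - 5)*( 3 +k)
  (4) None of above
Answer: 3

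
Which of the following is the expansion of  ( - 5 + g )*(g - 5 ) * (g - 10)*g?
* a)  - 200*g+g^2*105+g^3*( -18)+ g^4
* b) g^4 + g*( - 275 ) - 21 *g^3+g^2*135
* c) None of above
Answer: c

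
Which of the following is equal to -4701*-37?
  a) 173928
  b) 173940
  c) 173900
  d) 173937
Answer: d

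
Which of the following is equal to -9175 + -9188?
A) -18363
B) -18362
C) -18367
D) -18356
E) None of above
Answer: A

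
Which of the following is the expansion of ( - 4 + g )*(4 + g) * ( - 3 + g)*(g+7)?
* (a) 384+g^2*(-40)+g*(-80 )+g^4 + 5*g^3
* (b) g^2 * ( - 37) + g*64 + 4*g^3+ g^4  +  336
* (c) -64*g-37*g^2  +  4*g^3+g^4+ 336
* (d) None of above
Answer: c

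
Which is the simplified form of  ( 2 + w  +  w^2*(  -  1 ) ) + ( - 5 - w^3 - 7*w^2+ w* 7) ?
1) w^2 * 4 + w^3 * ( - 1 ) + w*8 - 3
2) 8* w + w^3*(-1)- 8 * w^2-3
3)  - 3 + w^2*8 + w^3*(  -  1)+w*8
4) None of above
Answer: 2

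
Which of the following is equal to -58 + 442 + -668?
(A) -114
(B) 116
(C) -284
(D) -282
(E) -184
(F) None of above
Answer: C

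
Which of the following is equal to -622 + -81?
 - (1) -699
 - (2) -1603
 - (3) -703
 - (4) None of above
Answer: 3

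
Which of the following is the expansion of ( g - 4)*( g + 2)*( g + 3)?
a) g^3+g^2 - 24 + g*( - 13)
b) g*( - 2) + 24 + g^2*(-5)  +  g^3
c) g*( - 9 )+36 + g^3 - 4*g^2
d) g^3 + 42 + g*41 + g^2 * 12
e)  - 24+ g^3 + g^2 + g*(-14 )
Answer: e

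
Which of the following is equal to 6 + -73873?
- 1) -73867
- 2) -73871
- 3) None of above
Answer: 1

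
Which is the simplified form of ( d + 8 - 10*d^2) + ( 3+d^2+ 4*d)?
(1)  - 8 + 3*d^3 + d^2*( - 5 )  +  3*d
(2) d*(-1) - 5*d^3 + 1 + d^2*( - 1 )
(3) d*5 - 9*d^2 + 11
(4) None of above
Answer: 3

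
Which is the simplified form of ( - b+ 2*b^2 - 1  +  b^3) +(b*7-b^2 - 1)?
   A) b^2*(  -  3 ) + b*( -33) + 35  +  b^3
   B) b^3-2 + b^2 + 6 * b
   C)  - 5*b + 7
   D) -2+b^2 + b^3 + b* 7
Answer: B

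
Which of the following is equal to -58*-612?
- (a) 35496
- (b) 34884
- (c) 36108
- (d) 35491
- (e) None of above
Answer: a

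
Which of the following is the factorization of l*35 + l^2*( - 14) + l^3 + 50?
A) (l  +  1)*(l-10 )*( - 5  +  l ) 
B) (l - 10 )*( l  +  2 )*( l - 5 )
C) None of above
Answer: A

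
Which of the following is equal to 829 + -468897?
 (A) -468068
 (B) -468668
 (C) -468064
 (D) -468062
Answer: A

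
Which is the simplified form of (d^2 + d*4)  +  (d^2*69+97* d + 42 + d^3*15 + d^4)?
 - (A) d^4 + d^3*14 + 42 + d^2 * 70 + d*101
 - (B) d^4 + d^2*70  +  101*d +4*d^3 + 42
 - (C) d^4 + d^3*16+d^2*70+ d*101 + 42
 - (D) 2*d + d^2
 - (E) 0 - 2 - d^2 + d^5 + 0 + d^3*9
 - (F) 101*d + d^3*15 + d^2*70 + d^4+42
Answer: F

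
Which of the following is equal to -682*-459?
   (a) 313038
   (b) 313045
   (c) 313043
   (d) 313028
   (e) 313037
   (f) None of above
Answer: a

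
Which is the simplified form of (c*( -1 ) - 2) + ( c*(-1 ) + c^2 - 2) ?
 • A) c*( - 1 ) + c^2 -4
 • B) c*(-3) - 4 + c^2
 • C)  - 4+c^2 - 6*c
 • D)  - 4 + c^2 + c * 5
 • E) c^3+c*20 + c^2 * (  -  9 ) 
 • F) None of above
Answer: F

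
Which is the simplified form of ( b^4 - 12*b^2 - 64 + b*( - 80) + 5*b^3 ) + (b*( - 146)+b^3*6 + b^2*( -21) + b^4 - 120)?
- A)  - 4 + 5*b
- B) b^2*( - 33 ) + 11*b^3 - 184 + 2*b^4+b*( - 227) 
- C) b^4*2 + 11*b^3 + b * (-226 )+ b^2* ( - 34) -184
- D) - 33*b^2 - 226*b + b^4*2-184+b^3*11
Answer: D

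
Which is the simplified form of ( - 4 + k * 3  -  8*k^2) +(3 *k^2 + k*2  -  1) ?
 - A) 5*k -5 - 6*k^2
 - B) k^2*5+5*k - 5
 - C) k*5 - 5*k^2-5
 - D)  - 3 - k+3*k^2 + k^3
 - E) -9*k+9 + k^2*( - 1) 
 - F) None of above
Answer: C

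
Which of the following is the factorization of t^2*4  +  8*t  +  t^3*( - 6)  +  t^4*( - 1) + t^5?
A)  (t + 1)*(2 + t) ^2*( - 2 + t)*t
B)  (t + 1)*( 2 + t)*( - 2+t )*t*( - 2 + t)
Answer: B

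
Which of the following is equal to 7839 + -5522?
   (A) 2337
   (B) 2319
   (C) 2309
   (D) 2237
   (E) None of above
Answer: E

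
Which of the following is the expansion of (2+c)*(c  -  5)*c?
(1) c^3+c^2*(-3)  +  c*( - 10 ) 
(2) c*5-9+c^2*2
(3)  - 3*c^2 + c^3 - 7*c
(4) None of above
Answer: 1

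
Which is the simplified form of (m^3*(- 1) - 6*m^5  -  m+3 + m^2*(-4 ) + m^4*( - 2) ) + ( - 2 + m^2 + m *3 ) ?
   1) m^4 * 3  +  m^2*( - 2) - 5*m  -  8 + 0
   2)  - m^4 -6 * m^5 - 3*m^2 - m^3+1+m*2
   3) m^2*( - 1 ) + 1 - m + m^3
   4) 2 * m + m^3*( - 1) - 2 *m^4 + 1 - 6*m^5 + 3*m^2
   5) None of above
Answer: 5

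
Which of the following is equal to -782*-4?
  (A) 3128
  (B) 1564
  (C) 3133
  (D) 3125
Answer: A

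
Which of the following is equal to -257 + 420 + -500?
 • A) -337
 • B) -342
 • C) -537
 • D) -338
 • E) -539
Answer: A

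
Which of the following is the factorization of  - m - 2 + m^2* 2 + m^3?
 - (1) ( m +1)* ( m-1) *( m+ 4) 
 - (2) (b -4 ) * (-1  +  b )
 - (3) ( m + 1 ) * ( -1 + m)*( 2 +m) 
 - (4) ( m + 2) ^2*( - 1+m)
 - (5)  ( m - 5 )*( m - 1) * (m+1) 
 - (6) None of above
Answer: 3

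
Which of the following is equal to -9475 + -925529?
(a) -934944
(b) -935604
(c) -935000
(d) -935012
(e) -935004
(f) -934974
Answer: e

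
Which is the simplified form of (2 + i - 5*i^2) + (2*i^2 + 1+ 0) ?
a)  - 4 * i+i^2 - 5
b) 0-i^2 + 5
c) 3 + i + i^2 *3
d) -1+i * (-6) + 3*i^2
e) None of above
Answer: e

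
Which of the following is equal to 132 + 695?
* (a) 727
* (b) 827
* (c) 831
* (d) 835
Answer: b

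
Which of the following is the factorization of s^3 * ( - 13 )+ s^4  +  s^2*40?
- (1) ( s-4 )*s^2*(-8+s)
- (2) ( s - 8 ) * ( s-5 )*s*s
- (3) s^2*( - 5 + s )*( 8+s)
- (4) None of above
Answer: 2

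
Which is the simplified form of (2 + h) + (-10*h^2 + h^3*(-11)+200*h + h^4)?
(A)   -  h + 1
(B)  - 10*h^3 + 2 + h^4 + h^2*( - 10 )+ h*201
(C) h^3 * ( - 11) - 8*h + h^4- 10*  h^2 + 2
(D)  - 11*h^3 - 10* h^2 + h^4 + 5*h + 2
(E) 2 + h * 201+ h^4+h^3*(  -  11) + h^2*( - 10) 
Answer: E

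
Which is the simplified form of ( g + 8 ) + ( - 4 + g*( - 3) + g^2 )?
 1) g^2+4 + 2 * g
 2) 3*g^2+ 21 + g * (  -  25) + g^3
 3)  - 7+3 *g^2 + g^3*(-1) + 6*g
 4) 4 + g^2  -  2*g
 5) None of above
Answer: 4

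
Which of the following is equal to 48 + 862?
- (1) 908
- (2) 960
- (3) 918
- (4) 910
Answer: 4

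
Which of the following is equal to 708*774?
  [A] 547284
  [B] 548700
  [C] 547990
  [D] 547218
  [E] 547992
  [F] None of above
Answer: E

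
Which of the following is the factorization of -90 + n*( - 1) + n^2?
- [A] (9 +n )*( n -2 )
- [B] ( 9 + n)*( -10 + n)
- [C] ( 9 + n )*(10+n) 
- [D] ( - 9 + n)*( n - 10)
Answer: B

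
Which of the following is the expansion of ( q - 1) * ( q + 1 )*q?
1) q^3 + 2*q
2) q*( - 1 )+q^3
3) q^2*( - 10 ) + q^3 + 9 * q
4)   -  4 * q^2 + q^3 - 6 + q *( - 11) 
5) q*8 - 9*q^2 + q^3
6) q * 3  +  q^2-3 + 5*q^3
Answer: 2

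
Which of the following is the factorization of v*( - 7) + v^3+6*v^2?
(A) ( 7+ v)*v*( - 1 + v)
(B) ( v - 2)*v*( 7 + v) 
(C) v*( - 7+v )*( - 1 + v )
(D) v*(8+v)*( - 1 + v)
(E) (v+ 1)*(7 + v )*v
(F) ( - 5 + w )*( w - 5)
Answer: A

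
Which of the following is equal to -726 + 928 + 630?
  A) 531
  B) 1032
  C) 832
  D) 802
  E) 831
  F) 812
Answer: C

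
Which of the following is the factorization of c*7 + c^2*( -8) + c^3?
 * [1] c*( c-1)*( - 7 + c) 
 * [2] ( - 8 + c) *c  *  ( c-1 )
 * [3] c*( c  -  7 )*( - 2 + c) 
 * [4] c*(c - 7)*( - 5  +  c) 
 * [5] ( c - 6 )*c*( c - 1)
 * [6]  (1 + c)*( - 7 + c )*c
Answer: 1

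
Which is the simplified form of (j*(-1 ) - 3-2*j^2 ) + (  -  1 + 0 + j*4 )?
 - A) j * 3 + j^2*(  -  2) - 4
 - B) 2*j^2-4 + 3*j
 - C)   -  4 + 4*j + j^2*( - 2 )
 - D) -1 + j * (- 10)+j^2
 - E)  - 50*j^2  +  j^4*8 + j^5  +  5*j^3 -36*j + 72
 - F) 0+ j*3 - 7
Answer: A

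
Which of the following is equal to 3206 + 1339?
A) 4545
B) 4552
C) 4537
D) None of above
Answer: A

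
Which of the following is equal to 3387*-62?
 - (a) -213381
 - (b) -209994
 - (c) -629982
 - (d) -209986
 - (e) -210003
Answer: b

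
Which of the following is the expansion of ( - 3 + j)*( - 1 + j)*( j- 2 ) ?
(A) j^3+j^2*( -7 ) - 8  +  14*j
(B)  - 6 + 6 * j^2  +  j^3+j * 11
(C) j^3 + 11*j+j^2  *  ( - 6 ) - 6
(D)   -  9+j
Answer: C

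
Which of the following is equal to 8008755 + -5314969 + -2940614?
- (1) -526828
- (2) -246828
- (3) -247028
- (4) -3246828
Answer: 2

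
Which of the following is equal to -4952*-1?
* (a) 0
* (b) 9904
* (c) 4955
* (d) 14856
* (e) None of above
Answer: e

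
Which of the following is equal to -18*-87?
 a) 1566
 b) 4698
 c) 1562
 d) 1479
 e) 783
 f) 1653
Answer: a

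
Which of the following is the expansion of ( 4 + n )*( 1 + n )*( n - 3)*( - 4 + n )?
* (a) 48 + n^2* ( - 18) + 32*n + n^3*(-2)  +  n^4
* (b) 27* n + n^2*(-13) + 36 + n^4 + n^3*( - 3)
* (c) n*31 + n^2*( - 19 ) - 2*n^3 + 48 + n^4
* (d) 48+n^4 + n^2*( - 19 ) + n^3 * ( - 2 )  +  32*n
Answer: d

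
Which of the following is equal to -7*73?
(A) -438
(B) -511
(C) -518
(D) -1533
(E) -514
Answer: B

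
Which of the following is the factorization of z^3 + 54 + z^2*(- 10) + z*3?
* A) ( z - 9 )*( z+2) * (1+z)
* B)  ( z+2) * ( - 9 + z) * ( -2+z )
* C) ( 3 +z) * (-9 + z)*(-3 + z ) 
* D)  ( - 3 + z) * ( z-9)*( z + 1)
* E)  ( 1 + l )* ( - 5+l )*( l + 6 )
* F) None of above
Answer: F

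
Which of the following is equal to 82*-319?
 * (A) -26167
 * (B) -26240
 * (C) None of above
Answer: C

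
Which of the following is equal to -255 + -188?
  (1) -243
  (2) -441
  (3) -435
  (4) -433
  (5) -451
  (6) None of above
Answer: 6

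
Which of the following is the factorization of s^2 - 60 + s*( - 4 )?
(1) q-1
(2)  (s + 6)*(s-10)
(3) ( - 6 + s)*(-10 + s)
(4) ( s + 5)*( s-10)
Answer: 2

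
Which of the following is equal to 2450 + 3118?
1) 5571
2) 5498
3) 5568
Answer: 3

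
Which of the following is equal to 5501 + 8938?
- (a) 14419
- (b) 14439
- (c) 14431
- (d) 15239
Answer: b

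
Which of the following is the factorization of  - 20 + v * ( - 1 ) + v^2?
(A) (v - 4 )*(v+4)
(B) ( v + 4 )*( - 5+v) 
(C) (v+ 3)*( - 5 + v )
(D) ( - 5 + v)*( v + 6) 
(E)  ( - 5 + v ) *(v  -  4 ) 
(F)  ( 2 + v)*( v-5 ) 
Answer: B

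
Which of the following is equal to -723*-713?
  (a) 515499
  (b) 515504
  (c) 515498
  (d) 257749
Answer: a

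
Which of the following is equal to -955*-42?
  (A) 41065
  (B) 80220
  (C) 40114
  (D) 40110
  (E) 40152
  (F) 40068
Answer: D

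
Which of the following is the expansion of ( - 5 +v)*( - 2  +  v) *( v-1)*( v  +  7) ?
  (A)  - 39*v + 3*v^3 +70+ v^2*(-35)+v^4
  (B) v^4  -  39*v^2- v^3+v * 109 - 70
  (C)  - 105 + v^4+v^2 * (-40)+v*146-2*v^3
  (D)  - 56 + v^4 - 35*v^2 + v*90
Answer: B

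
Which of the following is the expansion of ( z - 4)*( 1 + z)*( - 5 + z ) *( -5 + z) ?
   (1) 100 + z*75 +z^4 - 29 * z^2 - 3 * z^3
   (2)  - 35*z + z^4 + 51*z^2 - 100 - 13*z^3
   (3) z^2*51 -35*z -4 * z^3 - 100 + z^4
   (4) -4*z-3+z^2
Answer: 2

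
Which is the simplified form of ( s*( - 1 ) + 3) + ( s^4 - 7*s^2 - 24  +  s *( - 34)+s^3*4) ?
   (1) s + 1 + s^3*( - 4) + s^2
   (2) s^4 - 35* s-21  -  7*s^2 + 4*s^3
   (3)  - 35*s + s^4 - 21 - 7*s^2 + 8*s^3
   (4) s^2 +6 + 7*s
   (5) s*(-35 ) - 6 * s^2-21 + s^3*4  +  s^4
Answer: 2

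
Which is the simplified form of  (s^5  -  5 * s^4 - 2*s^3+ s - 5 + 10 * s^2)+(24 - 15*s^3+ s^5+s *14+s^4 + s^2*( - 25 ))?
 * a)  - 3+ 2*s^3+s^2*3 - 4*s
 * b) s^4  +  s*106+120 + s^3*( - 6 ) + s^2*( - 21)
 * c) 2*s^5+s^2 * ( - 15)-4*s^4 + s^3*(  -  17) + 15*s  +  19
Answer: c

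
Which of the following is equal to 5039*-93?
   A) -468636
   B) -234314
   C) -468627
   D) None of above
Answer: C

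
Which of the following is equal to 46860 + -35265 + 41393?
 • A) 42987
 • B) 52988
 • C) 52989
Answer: B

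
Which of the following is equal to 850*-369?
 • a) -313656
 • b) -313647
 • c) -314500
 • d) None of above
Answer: d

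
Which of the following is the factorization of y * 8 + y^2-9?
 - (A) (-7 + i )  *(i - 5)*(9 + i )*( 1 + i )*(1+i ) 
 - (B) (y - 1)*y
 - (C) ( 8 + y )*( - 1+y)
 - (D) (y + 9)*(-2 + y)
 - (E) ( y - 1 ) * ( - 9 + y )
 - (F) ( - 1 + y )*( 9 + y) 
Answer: F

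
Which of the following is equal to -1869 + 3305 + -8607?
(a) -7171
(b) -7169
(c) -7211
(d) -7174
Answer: a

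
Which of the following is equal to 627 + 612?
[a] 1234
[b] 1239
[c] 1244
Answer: b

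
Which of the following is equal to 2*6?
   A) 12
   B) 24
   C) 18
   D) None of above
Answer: A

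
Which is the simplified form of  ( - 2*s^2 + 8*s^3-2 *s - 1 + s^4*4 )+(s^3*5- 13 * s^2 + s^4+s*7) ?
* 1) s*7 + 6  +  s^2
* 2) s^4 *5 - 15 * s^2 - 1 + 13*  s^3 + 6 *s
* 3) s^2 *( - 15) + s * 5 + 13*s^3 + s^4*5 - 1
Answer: 3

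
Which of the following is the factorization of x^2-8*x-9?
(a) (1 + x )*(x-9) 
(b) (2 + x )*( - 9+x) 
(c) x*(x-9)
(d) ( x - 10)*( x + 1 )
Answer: a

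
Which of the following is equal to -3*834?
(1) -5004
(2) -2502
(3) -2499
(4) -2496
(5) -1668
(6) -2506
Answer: 2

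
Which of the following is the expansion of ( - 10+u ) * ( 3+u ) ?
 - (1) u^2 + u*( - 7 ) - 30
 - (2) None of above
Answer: 1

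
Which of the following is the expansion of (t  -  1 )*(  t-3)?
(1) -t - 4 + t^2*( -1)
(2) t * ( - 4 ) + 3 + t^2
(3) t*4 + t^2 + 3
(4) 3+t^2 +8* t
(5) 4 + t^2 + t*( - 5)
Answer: 2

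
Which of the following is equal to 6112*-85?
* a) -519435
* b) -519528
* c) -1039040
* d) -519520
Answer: d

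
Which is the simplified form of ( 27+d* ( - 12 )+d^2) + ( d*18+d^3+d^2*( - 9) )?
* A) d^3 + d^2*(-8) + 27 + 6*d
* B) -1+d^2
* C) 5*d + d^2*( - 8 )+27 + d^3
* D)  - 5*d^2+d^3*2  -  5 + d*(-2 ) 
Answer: A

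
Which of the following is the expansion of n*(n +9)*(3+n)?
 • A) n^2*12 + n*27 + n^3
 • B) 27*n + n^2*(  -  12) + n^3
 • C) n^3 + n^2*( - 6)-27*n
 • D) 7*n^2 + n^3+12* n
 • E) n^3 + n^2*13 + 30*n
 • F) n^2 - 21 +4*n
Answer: A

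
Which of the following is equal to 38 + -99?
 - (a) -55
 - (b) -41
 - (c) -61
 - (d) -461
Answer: c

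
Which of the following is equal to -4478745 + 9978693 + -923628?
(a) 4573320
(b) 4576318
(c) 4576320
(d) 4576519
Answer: c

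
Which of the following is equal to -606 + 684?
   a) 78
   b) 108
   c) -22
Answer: a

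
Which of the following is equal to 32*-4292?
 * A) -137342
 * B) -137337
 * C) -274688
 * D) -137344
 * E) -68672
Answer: D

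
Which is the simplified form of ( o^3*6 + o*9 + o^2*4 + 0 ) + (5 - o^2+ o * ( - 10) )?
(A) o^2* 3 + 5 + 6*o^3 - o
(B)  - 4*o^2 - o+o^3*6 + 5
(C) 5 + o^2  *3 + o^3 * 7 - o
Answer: A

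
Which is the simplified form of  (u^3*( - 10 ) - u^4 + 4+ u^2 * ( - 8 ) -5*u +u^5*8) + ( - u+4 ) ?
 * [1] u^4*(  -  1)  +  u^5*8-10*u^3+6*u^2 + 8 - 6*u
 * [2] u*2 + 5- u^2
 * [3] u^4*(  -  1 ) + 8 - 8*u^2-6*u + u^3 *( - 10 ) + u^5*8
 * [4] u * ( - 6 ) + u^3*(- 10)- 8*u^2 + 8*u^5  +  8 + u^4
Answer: 3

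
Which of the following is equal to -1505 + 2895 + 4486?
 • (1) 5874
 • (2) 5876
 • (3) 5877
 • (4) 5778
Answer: 2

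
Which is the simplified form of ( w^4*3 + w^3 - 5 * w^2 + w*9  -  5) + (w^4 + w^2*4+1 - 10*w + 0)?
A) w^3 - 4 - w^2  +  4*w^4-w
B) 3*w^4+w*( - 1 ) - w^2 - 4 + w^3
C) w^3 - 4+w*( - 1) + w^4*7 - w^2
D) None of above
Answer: A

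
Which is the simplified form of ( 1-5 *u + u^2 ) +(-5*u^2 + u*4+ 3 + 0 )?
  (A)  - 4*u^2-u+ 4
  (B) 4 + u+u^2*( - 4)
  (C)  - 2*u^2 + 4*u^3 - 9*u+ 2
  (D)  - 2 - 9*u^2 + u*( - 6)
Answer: A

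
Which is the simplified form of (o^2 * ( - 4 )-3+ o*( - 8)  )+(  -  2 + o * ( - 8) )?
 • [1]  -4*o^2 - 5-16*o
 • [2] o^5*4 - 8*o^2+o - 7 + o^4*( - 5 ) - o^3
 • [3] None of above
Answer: 1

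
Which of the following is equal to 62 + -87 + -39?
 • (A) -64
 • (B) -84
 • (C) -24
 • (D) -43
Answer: A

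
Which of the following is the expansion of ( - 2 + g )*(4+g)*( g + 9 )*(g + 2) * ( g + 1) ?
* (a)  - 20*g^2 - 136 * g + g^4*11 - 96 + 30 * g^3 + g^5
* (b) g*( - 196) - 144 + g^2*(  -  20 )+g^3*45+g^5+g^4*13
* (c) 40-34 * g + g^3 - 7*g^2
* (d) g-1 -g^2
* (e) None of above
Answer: e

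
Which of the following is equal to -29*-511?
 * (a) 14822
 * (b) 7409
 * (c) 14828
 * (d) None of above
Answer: d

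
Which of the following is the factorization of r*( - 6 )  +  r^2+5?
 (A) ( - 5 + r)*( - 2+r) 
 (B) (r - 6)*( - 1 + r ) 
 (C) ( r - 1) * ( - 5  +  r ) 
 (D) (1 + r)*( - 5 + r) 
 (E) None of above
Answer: C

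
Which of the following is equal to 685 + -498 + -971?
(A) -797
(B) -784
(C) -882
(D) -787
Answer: B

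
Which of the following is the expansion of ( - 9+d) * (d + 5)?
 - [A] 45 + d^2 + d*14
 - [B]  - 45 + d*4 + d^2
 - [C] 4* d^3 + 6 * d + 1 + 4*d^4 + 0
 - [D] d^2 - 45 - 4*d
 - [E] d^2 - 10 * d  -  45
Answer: D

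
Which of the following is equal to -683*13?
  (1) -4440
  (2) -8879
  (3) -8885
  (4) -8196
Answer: 2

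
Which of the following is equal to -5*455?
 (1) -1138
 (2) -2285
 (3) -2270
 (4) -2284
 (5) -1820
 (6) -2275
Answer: 6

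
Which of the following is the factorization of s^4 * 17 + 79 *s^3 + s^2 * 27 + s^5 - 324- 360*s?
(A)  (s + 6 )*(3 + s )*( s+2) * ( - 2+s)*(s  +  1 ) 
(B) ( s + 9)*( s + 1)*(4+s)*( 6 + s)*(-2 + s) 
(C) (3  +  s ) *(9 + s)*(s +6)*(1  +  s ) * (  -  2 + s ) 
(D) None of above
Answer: C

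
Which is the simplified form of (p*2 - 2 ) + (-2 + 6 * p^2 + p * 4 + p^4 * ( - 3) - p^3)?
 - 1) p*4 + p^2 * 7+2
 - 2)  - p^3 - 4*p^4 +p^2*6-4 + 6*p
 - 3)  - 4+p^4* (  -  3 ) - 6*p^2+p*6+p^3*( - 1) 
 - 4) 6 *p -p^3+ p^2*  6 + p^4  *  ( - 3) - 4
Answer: 4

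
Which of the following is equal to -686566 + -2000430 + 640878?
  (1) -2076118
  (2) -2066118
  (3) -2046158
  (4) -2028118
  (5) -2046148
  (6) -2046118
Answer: 6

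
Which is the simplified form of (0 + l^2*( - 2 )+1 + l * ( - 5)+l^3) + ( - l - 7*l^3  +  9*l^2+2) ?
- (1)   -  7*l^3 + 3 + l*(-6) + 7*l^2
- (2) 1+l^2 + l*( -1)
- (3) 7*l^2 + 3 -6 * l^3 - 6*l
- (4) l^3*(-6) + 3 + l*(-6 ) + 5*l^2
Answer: 3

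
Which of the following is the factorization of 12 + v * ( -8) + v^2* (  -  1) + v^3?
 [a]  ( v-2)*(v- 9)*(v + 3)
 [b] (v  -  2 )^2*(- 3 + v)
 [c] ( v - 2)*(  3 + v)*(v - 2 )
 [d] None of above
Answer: c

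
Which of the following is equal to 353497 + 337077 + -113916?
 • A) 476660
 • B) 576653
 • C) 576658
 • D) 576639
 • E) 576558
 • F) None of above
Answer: C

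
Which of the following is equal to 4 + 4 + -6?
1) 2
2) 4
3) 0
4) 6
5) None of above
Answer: 1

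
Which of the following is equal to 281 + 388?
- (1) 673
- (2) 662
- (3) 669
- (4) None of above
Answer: 3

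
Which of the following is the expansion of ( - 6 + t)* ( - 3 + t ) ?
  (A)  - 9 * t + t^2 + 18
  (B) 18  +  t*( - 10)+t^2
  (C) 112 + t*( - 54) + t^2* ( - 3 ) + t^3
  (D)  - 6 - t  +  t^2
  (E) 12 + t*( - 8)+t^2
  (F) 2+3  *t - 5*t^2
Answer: A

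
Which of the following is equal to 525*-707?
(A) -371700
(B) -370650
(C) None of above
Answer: C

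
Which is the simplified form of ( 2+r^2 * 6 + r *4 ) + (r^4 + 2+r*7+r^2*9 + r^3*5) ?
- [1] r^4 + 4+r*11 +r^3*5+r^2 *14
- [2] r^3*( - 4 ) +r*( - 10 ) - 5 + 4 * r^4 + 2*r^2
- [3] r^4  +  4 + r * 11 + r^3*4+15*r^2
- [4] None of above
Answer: 4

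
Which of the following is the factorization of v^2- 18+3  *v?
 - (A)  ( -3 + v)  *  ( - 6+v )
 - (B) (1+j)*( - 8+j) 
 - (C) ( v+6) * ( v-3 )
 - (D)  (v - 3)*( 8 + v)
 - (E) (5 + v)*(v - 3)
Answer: C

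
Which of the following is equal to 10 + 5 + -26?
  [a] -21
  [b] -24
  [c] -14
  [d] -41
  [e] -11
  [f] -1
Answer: e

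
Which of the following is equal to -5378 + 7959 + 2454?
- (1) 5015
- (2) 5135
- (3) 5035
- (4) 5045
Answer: 3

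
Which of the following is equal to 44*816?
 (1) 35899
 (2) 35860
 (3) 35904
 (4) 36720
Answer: 3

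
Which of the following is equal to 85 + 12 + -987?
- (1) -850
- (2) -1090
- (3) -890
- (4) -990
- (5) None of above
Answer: 3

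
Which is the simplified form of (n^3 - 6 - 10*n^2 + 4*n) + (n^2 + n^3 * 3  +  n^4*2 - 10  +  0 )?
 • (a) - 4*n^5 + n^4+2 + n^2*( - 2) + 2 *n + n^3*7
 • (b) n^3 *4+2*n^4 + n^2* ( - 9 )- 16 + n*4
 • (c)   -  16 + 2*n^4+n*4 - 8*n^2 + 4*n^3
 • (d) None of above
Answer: b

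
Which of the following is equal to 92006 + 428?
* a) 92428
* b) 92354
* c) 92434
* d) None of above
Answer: c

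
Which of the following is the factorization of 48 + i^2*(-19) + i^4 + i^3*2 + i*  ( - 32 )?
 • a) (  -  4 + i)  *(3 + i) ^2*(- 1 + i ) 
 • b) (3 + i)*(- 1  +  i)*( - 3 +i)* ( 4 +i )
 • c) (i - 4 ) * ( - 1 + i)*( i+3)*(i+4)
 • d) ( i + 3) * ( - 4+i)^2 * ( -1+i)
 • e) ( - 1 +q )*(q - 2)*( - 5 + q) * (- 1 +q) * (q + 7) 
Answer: c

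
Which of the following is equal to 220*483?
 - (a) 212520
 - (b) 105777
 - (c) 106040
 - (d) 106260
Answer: d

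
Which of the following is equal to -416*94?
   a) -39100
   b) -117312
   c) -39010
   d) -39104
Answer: d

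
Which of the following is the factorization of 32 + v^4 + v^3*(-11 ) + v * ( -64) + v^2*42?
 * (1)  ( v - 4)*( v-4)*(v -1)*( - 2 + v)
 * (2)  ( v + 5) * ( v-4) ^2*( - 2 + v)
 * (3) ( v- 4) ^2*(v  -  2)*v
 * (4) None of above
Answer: 1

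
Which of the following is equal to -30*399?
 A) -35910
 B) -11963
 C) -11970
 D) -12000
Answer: C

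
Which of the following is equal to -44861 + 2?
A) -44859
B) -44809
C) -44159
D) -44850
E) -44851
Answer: A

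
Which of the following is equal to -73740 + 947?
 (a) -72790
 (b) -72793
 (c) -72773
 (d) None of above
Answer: b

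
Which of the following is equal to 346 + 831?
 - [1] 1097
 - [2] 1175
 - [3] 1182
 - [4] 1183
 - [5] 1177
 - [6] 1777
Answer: 5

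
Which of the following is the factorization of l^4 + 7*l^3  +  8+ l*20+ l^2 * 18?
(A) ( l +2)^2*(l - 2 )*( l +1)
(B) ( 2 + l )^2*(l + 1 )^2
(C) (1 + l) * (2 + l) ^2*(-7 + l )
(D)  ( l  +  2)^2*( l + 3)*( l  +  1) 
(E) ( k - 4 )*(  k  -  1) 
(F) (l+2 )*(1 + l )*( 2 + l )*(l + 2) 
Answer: F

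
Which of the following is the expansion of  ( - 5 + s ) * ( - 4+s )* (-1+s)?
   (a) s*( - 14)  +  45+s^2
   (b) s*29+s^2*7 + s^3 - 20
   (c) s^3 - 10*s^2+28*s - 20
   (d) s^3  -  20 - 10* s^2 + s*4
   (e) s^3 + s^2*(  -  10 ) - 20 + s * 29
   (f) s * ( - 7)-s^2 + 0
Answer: e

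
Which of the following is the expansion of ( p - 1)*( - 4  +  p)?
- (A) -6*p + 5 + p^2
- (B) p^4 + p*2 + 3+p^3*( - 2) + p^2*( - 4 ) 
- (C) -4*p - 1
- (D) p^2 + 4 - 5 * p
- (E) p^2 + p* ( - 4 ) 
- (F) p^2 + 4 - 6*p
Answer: D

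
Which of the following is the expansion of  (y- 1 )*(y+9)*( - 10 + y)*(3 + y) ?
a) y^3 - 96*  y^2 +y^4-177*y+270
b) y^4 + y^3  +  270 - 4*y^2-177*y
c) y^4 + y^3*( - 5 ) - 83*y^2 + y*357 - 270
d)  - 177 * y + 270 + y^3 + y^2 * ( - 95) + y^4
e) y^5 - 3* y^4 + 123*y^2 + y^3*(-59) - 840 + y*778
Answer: d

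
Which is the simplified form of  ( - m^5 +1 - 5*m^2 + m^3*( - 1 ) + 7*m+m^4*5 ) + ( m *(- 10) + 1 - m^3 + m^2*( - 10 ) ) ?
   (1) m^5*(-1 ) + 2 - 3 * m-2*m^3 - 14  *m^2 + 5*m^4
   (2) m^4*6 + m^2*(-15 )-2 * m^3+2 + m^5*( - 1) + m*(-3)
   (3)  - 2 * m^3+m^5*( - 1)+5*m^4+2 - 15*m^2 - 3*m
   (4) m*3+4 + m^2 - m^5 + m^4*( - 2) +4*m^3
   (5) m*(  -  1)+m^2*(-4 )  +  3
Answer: 3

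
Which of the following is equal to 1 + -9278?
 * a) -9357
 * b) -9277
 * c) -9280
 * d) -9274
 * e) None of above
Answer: b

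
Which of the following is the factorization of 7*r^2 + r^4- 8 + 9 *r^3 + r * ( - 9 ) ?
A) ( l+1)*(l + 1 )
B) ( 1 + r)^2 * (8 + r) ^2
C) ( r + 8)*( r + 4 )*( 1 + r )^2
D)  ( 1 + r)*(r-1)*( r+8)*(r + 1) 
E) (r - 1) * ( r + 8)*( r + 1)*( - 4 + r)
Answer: D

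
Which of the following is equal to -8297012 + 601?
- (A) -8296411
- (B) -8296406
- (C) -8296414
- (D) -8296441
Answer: A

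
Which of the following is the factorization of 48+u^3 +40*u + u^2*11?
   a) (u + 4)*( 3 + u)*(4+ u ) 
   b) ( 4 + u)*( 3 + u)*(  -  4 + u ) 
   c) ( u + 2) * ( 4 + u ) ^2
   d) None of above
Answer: a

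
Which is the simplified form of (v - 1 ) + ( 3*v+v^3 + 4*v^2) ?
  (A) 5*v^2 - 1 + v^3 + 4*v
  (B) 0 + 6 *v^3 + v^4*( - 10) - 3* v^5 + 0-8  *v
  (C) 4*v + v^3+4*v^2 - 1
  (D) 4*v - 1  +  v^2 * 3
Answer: C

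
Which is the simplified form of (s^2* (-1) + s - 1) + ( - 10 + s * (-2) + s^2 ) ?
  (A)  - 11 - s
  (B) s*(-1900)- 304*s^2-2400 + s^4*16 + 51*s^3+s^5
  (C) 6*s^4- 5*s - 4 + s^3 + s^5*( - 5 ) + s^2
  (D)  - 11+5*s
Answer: A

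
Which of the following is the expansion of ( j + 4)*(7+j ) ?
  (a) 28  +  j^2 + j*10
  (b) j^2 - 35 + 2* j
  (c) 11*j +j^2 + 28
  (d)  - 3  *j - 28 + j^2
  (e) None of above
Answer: c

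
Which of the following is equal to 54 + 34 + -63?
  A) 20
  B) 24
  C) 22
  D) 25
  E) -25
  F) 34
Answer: D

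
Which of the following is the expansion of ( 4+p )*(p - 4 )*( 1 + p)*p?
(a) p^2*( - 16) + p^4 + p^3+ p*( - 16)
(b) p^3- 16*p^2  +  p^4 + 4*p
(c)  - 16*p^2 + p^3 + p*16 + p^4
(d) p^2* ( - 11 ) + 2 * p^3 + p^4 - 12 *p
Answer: a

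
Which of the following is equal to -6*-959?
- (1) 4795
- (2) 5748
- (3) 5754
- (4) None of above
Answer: 3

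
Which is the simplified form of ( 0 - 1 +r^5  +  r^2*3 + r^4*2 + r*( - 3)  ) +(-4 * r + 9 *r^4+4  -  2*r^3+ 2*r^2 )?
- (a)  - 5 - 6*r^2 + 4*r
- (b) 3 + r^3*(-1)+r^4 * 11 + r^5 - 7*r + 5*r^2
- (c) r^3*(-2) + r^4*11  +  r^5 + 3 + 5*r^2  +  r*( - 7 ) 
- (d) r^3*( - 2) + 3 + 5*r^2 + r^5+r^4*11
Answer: c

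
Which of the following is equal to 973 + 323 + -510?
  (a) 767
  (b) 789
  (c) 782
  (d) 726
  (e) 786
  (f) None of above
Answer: e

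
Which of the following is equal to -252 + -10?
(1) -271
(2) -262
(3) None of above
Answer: 2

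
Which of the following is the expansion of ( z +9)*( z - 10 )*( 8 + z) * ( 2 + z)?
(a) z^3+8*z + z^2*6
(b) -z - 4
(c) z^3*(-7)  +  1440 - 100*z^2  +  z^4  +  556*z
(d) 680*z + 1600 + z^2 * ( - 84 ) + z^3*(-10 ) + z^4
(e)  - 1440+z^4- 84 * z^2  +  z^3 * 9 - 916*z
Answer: e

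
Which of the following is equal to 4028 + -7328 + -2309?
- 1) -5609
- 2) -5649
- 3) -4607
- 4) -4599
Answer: 1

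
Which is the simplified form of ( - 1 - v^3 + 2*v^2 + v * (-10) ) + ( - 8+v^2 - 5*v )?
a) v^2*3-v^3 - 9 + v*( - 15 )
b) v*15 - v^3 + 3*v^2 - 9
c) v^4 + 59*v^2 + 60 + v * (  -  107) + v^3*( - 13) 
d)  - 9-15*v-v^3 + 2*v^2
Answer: a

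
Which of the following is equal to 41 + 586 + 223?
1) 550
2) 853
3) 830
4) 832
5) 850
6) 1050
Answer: 5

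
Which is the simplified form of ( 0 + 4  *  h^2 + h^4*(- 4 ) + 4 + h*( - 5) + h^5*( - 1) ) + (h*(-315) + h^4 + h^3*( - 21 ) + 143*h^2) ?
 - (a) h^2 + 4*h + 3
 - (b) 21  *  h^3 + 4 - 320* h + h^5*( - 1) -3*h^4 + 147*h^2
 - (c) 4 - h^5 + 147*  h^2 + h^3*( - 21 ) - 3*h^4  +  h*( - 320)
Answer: c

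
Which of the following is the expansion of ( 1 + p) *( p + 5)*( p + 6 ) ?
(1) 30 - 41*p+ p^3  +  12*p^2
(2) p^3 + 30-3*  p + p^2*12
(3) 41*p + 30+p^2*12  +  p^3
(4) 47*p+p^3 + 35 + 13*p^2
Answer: 3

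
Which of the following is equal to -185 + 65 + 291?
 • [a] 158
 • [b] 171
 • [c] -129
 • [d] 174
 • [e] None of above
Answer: b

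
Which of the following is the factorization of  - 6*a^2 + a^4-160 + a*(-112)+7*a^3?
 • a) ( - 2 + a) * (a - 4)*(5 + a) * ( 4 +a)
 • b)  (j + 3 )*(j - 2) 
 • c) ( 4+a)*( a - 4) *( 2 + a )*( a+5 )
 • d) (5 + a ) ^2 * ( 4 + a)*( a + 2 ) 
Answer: c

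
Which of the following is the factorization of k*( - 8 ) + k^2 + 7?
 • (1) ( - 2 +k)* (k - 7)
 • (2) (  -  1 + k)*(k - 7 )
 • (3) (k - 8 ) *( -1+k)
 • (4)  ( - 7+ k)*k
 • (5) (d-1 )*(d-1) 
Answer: 2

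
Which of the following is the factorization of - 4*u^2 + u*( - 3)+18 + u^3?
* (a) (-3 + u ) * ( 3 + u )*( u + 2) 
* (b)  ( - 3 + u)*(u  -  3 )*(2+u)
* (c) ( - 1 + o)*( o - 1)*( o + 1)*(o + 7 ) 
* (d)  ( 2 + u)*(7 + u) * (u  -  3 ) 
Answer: b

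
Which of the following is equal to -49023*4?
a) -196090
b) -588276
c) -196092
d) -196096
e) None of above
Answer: c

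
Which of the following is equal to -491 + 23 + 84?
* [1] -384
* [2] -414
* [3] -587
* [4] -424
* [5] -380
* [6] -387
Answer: 1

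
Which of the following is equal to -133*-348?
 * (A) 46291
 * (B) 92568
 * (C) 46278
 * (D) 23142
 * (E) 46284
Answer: E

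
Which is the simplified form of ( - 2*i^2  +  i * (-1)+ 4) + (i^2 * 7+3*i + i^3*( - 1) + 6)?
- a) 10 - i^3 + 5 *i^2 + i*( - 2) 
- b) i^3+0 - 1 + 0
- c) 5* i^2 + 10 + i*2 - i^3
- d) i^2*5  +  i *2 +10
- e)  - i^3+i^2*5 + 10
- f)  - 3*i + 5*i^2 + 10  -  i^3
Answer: c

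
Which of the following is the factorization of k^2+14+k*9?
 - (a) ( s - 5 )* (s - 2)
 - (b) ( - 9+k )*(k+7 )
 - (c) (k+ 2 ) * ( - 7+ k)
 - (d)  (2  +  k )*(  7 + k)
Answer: d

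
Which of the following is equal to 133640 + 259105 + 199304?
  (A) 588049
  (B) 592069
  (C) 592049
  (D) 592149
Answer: C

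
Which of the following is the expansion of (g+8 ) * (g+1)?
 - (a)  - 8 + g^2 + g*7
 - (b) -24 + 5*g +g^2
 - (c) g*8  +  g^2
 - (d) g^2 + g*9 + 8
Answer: d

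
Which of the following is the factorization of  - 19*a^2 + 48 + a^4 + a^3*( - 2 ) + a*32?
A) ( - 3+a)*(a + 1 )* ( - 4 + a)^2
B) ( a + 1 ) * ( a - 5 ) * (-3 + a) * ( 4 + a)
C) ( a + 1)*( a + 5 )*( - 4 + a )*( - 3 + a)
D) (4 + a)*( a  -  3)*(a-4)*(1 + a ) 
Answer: D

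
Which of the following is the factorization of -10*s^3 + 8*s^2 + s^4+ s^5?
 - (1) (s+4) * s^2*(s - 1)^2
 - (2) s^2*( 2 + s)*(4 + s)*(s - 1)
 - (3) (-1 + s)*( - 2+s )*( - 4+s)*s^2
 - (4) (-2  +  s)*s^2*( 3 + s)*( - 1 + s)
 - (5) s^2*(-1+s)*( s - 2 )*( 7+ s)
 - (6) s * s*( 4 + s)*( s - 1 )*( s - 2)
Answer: 6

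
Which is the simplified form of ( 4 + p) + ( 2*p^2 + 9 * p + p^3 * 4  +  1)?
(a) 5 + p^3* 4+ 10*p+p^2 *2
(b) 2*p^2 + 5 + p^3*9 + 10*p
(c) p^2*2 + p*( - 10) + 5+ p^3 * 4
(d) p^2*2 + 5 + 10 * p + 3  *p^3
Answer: a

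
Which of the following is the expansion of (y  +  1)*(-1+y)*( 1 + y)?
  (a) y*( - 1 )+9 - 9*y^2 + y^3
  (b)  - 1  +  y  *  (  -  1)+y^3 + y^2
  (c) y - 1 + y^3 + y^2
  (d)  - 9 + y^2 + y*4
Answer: b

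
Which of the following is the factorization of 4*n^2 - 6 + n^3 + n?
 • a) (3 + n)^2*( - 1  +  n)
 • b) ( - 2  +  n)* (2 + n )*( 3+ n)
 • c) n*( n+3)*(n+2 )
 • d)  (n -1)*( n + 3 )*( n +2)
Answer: d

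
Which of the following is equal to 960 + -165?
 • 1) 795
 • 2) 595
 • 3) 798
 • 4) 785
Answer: 1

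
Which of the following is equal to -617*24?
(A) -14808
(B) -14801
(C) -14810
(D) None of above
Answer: A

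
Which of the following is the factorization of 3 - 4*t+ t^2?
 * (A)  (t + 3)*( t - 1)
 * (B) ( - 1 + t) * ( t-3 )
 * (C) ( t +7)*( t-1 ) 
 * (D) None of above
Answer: B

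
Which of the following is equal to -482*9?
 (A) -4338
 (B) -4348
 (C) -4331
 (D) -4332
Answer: A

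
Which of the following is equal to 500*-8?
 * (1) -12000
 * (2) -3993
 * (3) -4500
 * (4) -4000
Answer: 4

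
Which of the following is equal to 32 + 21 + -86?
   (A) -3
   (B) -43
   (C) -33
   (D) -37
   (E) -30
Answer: C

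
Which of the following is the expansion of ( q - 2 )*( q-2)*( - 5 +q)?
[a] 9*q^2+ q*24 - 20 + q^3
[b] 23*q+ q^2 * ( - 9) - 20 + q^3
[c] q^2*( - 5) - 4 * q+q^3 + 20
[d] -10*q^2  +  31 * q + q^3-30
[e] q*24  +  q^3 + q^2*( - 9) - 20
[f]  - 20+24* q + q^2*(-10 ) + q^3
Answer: e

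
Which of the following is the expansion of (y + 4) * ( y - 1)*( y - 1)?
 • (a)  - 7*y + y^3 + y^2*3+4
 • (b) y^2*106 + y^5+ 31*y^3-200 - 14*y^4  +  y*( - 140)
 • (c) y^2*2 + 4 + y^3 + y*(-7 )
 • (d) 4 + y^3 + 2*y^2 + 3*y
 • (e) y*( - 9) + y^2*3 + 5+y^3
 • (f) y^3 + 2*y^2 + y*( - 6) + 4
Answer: c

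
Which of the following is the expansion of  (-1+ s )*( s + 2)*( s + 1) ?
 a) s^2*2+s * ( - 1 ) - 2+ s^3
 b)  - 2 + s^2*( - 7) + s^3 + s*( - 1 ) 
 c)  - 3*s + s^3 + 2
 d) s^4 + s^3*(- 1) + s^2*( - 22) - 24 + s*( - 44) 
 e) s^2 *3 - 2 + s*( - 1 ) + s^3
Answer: a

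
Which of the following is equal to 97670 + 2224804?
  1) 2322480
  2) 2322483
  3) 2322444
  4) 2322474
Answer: 4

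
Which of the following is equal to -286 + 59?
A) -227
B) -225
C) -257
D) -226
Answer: A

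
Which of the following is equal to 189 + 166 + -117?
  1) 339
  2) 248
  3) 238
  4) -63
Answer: 3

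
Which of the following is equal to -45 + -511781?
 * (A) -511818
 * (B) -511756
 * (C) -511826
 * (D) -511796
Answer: C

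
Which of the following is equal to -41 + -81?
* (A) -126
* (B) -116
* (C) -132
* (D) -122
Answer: D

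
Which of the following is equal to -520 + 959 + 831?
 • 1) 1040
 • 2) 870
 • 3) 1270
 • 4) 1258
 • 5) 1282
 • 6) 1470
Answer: 3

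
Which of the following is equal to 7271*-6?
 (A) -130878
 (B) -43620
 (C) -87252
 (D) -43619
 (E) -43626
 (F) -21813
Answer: E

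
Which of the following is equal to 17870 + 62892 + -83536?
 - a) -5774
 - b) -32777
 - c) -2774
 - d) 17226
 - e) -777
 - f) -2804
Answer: c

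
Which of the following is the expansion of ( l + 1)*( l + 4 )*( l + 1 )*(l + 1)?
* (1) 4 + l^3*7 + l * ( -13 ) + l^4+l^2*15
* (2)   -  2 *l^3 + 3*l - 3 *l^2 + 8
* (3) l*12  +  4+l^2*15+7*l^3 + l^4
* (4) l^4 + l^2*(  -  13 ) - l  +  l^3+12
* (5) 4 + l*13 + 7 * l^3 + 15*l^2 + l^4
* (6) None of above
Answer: 5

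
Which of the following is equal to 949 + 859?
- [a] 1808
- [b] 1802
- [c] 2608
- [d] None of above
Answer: a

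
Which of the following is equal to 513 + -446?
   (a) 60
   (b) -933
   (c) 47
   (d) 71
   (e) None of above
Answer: e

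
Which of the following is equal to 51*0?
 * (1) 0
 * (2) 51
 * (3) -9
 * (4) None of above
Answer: 1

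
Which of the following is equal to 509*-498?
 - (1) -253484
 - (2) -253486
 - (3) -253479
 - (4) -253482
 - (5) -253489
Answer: 4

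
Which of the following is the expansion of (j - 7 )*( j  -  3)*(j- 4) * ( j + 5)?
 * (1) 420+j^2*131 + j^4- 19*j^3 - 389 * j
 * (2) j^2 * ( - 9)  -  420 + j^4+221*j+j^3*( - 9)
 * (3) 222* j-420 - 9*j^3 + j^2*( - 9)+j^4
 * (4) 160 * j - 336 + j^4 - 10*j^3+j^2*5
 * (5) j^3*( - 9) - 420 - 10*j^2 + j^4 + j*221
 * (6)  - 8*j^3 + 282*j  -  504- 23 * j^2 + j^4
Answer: 2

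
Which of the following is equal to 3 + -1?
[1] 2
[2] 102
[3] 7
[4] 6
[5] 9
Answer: 1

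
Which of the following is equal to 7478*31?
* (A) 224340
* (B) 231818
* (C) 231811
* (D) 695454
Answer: B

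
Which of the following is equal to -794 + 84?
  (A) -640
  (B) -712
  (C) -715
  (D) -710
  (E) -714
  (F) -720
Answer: D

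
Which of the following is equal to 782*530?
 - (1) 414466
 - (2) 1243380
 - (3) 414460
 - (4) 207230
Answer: 3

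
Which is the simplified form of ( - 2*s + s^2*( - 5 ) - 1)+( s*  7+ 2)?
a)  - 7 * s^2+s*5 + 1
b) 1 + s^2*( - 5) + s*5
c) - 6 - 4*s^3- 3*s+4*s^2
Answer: b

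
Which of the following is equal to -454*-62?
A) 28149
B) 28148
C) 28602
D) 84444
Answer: B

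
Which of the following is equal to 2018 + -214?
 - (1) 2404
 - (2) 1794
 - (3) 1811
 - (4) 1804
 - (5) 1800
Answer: 4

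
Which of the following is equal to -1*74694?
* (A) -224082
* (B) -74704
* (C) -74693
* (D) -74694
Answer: D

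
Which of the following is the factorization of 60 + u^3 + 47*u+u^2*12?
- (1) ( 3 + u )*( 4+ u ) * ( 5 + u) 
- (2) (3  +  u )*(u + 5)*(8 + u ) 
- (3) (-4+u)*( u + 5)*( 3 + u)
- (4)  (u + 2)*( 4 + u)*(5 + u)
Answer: 1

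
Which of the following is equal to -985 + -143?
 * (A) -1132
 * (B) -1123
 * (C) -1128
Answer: C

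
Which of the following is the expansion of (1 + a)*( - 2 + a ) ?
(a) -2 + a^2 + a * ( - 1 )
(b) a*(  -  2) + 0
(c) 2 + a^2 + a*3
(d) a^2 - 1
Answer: a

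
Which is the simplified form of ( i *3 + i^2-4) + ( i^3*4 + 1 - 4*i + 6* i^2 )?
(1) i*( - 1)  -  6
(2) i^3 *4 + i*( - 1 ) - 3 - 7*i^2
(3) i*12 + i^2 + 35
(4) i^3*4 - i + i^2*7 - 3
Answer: 4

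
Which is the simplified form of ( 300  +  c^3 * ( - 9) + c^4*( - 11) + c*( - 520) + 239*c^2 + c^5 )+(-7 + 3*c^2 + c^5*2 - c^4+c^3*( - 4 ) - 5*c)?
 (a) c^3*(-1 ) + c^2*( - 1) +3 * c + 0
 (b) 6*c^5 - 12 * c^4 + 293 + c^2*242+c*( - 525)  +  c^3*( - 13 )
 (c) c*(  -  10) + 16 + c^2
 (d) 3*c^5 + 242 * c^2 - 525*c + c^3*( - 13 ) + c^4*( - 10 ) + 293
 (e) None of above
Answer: e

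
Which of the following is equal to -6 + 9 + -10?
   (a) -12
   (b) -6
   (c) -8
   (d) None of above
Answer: d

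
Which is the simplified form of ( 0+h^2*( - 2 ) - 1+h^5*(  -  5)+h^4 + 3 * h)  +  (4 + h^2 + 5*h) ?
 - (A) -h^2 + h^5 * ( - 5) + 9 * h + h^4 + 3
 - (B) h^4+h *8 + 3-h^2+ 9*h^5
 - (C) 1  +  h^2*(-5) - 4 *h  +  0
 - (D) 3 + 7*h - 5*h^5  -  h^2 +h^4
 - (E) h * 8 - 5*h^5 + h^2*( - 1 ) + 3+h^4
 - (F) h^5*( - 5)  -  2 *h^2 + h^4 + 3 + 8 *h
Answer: E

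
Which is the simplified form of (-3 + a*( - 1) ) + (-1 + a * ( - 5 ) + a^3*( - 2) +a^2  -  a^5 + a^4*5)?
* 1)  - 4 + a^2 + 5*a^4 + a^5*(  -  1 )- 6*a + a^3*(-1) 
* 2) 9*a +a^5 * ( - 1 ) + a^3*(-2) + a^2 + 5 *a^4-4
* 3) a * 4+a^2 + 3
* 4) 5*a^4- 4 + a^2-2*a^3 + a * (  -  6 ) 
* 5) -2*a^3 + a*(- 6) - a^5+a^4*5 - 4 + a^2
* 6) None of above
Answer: 5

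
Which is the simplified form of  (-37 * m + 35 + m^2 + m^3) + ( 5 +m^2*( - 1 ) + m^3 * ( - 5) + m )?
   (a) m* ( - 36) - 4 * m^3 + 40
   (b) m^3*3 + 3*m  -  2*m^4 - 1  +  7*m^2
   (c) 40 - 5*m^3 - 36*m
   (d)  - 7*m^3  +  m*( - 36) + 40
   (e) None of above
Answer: a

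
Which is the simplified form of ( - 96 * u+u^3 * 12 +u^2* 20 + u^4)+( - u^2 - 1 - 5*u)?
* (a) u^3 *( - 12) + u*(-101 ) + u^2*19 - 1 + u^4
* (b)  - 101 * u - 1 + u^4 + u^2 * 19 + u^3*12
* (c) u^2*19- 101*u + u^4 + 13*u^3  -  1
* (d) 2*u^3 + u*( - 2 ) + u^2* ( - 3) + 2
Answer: b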